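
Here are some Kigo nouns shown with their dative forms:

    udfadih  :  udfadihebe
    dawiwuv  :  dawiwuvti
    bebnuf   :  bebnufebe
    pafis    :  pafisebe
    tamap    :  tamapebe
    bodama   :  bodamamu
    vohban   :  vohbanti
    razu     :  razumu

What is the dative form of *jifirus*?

jifirusebe

The alternation tracks the final sound of the stem — -ebe when the stem ends in a voiceless consonant (*udfadih*, *bebnuf*, *pafis*, *tamap*); -ti when the stem ends in a voiced consonant (*dawiwuv*, *vohban*); -mu when the stem ends in a vowel (*bodama*, *razu*).
*jifirus* — final sound /s/ (a voiceless consonant) → -ebe → *jifirusebe*.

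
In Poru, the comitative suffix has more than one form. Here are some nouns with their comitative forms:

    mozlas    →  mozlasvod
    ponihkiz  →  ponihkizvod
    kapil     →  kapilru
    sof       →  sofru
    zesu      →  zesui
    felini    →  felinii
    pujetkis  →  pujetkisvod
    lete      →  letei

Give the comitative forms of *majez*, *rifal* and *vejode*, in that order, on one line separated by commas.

Looking at the final sound of each stem: -vod when the stem ends in a sibilant (*mozlas*, *ponihkiz*, *pujetkis*); -ru when the stem ends in a non-sibilant consonant (*kapil*, *sof*); -i when the stem ends in a vowel (*zesu*, *felini*, *lete*).
*majez*: final sound = /z/, a sibilant → -vod → *majezvod*.
Since the final sound of *rifal* is /l/ (a non-sibilant consonant), it takes -ru, giving *rifalru*.
*vejode*: final sound = /e/, a vowel → -i → *vejodei*.

majezvod, rifalru, vejodei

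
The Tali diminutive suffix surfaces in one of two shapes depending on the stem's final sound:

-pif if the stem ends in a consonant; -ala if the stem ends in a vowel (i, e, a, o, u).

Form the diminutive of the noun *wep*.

weppif

*wep* — final sound /p/ (a consonant) → -pif → *weppif*.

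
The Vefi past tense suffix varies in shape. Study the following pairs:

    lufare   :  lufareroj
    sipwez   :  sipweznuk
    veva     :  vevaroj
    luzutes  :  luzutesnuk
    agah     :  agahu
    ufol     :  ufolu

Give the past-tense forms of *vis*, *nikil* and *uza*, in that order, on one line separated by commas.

The pattern is sibilance of the final sound: -nuk when the stem ends in a sibilant (*sipwez*, *luzutes*); -u when the stem ends in a non-sibilant consonant (*agah*, *ufol*); -roj when the stem ends in a vowel (*lufare*, *veva*).
*vis* — final sound /s/ (a sibilant) → -nuk → *visnuk*.
The final sound of *nikil* is /l/, which is a non-sibilant consonant, so the suffix is -u, giving *nikilu*.
*uza* — final sound /a/ (a vowel) → -roj → *uzaroj*.

visnuk, nikilu, uzaroj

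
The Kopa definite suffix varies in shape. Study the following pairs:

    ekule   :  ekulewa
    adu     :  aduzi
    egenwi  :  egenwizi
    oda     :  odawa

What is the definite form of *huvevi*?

The alternation tracks the last vowel of the stem — -zi when the last vowel of the stem is a high vowel (*adu*, *egenwi*); -wa when the last vowel of the stem is a non-high vowel (*ekule*, *oda*).
Since the last vowel of *huvevi* is /i/ (a high vowel), it takes -zi, giving *huvevizi*.

huvevizi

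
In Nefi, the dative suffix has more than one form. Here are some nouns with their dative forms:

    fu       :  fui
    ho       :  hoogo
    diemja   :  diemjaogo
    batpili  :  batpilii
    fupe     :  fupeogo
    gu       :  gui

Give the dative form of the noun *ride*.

The suffix is conditioned by the last vowel: -i when the last vowel of the stem is a high vowel (*fu*, *batpili*, *gu*); -ogo when the last vowel of the stem is a non-high vowel (*ho*, *diemja*, *fupe*).
Since the last vowel of *ride* is /e/ (a non-high vowel), it takes -ogo, giving *rideogo*.

rideogo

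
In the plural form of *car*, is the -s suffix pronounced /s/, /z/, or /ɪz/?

/z/

The stem *car* ends in a voiced non-sibilant sound.
The plural suffix surfaces as /ɪz/ after sibilants, /s/ after other voiceless consonants, and /z/ after other voiced sounds.
So the plural -s on *car* is pronounced /z/.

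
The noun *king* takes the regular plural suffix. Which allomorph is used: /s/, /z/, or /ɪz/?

/z/

The stem *king* ends in a voiced non-sibilant sound.
The plural suffix surfaces as /ɪz/ after sibilants, /s/ after other voiceless consonants, and /z/ after other voiced sounds.
So the plural -s on *king* is pronounced /z/.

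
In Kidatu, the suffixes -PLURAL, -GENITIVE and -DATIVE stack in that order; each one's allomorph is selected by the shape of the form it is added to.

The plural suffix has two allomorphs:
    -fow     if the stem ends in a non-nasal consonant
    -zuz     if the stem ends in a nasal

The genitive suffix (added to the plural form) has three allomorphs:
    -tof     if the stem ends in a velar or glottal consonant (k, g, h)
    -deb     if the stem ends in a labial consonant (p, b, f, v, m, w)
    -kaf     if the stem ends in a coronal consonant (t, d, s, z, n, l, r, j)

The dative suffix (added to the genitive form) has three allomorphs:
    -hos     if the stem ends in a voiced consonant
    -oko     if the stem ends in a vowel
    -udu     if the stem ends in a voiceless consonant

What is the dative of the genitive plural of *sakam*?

sakamzuzkafudu

The final consonant of *sakam* is /m/, which is a nasal, so the plural suffix is -zuz, giving *sakamzuz*.
The plural form *sakamzuz*: final consonant = /z/, coronal → -kaf → *sakamzuzkaf*.
The final sound of the genitive form *sakamzuzkaf* is /f/, which is a voiceless consonant, so the dative suffix is -udu, giving *sakamzuzkafudu*.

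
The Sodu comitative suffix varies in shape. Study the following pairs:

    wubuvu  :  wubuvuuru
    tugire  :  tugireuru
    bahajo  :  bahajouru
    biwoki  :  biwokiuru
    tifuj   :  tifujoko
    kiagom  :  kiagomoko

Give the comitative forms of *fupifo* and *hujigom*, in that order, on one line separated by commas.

fupifouru, hujigomoko

The suffix is conditioned by the final sound: -oko when the stem ends in a consonant (*tifuj*, *kiagom*); -uru when the stem ends in a vowel (*wubuvu*, *tugire*, *bahajo*, *biwoki*).
The final sound of *fupifo* is /o/, which is a vowel, so the suffix is -uru, giving *fupifouru*.
*hujigom* — final sound /m/ (a consonant) → -oko → *hujigomoko*.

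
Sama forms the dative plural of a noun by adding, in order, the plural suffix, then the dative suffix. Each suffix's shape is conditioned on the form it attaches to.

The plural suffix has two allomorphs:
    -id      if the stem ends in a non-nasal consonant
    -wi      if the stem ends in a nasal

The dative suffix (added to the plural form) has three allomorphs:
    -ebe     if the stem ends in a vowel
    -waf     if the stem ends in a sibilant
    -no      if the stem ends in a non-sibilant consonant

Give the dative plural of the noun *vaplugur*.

Since the final consonant of *vaplugur* is /r/ (non-nasal), it takes -id, giving *vaplugurid*.
The plural form *vaplugurid*: final sound = /d/, a non-sibilant consonant → -no → *vapluguridno*.

vapluguridno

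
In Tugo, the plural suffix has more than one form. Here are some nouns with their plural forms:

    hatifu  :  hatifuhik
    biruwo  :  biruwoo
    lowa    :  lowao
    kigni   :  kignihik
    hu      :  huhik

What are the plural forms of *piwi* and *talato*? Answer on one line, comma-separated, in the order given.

piwihik, talatoo

The alternation tracks the last vowel of the stem — -hik when the last vowel of the stem is a high vowel (*hatifu*, *kigni*, *hu*); -o when the last vowel of the stem is a non-high vowel (*biruwo*, *lowa*).
*piwi*: last vowel = /i/, a high vowel → -hik → *piwihik*.
*talato* — last vowel /o/ (a non-high vowel) → -o → *talatoo*.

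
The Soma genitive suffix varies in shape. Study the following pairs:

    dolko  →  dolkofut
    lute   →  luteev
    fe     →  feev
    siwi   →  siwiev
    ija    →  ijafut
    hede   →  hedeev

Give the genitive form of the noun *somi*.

somiev

Looking at the last vowel of each stem: -ev when the last vowel of the stem is a front vowel (*lute*, *fe*, *siwi*, *hede*); -fut when the last vowel of the stem is a back vowel (*dolko*, *ija*).
*somi*: last vowel = /i/, a front vowel → -ev → *somiev*.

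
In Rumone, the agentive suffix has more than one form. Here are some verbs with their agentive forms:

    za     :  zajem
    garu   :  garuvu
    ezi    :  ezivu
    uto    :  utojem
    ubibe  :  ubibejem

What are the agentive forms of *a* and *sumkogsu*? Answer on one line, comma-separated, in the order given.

The alternation tracks the last vowel of the stem — -vu when the last vowel of the stem is a high vowel (*garu*, *ezi*); -jem when the last vowel of the stem is a non-high vowel (*za*, *uto*, *ubibe*).
The last vowel of *a* is /a/, which is a non-high vowel, so the suffix is -jem, giving *ajem*.
*sumkogsu*: last vowel = /u/, a high vowel → -vu → *sumkogsuvu*.

ajem, sumkogsuvu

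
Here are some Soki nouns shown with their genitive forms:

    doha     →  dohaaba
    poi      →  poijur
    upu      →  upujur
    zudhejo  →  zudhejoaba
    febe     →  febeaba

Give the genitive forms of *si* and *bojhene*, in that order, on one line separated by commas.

The pattern is height harmony: -jur when the last vowel of the stem is a high vowel (*poi*, *upu*); -aba when the last vowel of the stem is a non-high vowel (*doha*, *zudhejo*, *febe*).
Since the last vowel of *si* is /i/ (a high vowel), it takes -jur, giving *sijur*.
Since the last vowel of *bojhene* is /e/ (a non-high vowel), it takes -aba, giving *bojheneaba*.

sijur, bojheneaba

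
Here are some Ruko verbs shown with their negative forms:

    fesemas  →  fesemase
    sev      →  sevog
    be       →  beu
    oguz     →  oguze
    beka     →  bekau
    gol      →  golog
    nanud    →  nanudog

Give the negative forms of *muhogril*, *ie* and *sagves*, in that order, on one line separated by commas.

muhogrilog, ieu, sagvese

Looking at the final sound of each stem: -e when the stem ends in a sibilant (*fesemas*, *oguz*); -og when the stem ends in a non-sibilant consonant (*sev*, *gol*, *nanud*); -u when the stem ends in a vowel (*be*, *beka*).
Since the final sound of *muhogril* is /l/ (a non-sibilant consonant), it takes -og, giving *muhogrilog*.
Since the final sound of *ie* is /e/ (a vowel), it takes -u, giving *ieu*.
Since the final sound of *sagves* is /s/ (a sibilant), it takes -e, giving *sagvese*.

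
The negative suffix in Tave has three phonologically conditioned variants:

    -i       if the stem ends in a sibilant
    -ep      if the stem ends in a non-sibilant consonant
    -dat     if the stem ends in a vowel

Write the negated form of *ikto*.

iktodat

Since the final sound of *ikto* is /o/ (a vowel), it takes -dat, giving *iktodat*.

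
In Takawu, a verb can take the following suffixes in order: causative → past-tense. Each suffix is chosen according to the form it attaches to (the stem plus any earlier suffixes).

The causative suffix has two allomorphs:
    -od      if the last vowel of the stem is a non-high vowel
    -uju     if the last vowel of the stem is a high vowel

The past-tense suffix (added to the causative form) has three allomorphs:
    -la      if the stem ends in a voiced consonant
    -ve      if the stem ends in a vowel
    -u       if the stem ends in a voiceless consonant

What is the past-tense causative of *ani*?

aniujuve

*ani*: last vowel = /i/, a high vowel → -uju → *aniuju*.
The causative form *aniuju*: final sound = /u/, a vowel → -ve → *aniujuve*.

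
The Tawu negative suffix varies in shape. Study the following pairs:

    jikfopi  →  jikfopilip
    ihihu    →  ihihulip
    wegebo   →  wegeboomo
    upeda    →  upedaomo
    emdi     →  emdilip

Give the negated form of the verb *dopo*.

dopoomo

Looking at the last vowel of each stem: -lip when the last vowel of the stem is a high vowel (*jikfopi*, *ihihu*, *emdi*); -omo when the last vowel of the stem is a non-high vowel (*wegebo*, *upeda*).
*dopo*: last vowel = /o/, a non-high vowel → -omo → *dopoomo*.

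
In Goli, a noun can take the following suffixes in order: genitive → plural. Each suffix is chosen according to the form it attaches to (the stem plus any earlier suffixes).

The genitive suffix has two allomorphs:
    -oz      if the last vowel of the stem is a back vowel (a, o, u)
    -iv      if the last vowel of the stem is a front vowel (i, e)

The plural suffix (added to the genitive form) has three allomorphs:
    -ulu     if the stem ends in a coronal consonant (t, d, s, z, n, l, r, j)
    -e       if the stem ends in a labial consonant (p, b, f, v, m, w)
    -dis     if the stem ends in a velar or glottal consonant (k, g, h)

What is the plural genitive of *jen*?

*jen* — last vowel /e/ (a front vowel) → -iv → *jeniv*.
The final consonant of the genitive form *jeniv* is /v/, which is labial, so the plural suffix is -e, giving *jenive*.

jenive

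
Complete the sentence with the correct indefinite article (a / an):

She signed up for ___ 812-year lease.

The indefinite article is chosen by the initial *sound* of the following word, not its spelling.
The number *812* is spoken "eight hundred …", beginning with /eɪt/ — a vowel sound.
So the article is *an*: She signed up for an 812-year lease.

an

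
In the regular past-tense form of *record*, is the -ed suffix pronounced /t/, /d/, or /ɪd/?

/ɪd/

The stem *record* ends in /t/ or /d/.
The -ed suffix is realized as /ɪd/ after /t, d/; as /t/ after other voiceless consonants; and as /d/ after other voiced sounds.
So -ed on *record* is pronounced /ɪd/.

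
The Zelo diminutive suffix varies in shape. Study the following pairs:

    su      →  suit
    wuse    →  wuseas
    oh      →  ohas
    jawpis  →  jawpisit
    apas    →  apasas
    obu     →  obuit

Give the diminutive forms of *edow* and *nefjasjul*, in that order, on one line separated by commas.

The pattern is height harmony: -it when the last vowel of the stem is a high vowel (*su*, *jawpis*, *obu*); -as when the last vowel of the stem is a non-high vowel (*wuse*, *oh*, *apas*).
*edow*: last vowel = /o/, a non-high vowel → -as → *edowas*.
The last vowel of *nefjasjul* is /u/, which is a high vowel, so the suffix is -it, giving *nefjasjulit*.

edowas, nefjasjulit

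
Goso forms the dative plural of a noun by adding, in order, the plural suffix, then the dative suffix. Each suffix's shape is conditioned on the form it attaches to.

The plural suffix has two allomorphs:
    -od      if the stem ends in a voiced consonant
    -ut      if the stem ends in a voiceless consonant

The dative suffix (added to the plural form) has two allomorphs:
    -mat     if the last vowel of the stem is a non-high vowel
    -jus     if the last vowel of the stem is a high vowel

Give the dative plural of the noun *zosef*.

*zosef*: final consonant = /f/, voiceless → -ut → *zosefut*.
The plural form *zosefut* — last vowel /u/ (a high vowel) → -jus → *zosefutjus*.

zosefutjus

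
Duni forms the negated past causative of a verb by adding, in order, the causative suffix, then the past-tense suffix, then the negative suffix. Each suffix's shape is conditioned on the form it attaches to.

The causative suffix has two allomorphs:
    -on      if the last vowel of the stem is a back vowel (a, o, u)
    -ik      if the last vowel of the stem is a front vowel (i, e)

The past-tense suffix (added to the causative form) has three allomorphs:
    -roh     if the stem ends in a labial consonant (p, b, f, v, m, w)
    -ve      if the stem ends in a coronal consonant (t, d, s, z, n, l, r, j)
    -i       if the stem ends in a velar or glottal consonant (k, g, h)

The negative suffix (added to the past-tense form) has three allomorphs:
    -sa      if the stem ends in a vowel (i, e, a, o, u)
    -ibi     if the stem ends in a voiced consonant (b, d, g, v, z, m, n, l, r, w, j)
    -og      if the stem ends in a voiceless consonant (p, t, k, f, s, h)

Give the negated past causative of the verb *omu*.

*omu* — last vowel /u/ (a back vowel) → -on → *omuon*.
The causative form *omuon* — final consonant /n/ (coronal) → -ve → *omuonve*.
The final sound of the past-tense form *omuonve* is /e/, which is a vowel, so the negative suffix is -sa, giving *omuonvesa*.

omuonvesa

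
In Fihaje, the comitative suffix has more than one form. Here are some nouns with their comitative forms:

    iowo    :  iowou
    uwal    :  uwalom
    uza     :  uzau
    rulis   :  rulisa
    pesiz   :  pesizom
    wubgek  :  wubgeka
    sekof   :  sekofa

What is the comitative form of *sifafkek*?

sifafkeka

Looking at the final sound of each stem: -a when the stem ends in a voiceless consonant (*rulis*, *wubgek*, *sekof*); -om when the stem ends in a voiced consonant (*uwal*, *pesiz*); -u when the stem ends in a vowel (*iowo*, *uza*).
*sifafkek* — final sound /k/ (a voiceless consonant) → -a → *sifafkeka*.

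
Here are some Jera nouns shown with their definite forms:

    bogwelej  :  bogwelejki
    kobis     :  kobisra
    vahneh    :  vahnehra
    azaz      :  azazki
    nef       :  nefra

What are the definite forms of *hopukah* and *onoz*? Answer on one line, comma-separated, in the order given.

hopukahra, onozki

The suffix is conditioned by the final consonant: -ra when the stem ends in a voiceless consonant (*kobis*, *vahneh*, *nef*); -ki when the stem ends in a voiced consonant (*bogwelej*, *azaz*).
*hopukah*: final consonant = /h/, voiceless → -ra → *hopukahra*.
The final consonant of *onoz* is /z/, which is voiced, so the suffix is -ki, giving *onozki*.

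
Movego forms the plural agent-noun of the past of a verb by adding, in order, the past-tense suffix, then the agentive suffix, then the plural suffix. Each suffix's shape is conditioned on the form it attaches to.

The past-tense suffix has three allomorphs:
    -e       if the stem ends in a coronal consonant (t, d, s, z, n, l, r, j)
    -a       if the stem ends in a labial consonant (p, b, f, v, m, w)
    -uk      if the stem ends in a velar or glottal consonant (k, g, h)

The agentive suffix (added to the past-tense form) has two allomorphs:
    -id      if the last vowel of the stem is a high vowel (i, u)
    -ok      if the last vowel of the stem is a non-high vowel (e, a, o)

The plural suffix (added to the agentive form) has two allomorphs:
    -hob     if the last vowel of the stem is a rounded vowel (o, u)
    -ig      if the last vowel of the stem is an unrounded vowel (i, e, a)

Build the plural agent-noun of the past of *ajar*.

Since the final consonant of *ajar* is /r/ (coronal), it takes -e, giving *ajare*.
The past-tense form *ajare* — last vowel /e/ (a non-high vowel) → -ok → *ajareok*.
Since the last vowel of the agentive form *ajareok* is /o/ (a rounded vowel), it takes -hob, giving *ajareokhob*.

ajareokhob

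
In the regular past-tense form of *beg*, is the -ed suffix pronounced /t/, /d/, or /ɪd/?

The stem *beg* ends in a voiced sound other than /d/.
The -ed suffix is realized as /ɪd/ after /t, d/; as /t/ after other voiceless consonants; and as /d/ after other voiced sounds.
So -ed on *beg* is pronounced /d/.

/d/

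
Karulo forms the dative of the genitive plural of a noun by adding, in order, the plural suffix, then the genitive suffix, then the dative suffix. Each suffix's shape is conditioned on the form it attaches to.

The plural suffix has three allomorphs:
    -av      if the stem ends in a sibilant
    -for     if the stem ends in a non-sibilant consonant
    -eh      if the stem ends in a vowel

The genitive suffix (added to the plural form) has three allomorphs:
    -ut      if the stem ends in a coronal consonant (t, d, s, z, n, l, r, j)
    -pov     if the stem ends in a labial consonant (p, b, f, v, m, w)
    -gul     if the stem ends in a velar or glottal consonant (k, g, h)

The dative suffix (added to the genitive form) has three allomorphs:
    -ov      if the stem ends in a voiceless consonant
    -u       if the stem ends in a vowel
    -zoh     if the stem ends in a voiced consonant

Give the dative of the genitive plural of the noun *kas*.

kasavpovzoh

*kas*: final sound = /s/, a sibilant → -av → *kasav*.
The plural form *kasav*: final consonant = /v/, labial → -pov → *kasavpov*.
The final sound of the genitive form *kasavpov* is /v/, which is a voiced consonant, so the dative suffix is -zoh, giving *kasavpovzoh*.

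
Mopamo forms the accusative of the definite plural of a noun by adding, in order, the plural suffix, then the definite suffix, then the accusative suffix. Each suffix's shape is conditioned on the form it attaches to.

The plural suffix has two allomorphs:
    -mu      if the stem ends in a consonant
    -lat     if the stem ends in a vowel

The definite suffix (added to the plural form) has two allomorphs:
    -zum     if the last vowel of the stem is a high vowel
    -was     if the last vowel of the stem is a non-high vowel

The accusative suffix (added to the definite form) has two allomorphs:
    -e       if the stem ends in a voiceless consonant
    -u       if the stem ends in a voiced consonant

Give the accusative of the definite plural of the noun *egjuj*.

egjujmuzumu

The final sound of *egjuj* is /j/, which is a consonant, so the plural suffix is -mu, giving *egjujmu*.
The last vowel of the plural form *egjujmu* is /u/, which is a high vowel, so the definite suffix is -zum, giving *egjujmuzum*.
The final consonant of the definite form *egjujmuzum* is /m/, which is voiced, so the accusative suffix is -u, giving *egjujmuzumu*.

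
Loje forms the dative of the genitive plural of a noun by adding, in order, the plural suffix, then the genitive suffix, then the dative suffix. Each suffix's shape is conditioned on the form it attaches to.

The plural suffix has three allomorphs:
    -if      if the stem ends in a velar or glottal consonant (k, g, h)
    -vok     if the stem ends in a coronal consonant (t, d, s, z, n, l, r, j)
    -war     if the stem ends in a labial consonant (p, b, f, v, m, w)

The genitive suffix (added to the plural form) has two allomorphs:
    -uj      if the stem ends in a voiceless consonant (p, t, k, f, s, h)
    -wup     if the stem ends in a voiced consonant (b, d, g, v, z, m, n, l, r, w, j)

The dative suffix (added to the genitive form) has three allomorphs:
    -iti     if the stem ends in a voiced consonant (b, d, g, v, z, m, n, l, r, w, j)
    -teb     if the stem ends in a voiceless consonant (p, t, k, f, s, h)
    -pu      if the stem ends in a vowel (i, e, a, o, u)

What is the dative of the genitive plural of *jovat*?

Since the final consonant of *jovat* is /t/ (coronal), it takes -vok, giving *jovatvok*.
Since the final consonant of the plural form *jovatvok* is /k/ (voiceless), it takes -uj, giving *jovatvokuj*.
The genitive form *jovatvokuj* — final sound /j/ (a voiced consonant) → -iti → *jovatvokujiti*.

jovatvokujiti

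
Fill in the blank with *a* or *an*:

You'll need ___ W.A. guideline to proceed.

The indefinite article is chosen by the initial *sound* of the following word, not its spelling.
The initialism *W.A.* is read letter by letter; the first letter, W, is pronounced /ˈdʌbəl.juː/, which begins with a consonant sound.
So the article is *a*: You'll need a W.A. guideline to proceed.

a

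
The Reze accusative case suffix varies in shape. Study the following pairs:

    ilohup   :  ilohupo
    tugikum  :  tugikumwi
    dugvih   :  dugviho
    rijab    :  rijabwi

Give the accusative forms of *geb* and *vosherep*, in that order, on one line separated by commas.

The suffix is conditioned by the final consonant: -o when the stem ends in a voiceless consonant (*ilohup*, *dugvih*); -wi when the stem ends in a voiced consonant (*tugikum*, *rijab*).
*geb*: final consonant = /b/, voiced → -wi → *gebwi*.
The final consonant of *vosherep* is /p/, which is voiceless, so the suffix is -o, giving *vosherepo*.

gebwi, vosherepo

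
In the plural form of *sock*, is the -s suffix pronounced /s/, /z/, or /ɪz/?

/s/

The stem *sock* ends in a voiceless non-sibilant consonant.
The plural suffix surfaces as /ɪz/ after sibilants, /s/ after other voiceless consonants, and /z/ after other voiced sounds.
So the plural -s on *sock* is pronounced /s/.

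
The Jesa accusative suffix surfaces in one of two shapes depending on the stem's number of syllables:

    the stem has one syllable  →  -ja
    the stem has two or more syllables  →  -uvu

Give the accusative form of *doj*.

*doj* has one syllable, so the suffix is -ja, giving *dojja*.

dojja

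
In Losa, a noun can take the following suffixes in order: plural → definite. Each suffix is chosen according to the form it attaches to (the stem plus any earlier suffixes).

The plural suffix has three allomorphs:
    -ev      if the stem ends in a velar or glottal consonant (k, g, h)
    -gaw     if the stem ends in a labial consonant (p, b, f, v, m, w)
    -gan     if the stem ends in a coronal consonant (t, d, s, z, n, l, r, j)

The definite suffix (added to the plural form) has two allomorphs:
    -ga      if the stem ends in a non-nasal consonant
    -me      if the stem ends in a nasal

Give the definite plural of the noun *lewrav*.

The final consonant of *lewrav* is /v/, which is labial, so the plural suffix is -gaw, giving *lewravgaw*.
The plural form *lewravgaw* — final consonant /w/ (non-nasal) → -ga → *lewravgawga*.

lewravgawga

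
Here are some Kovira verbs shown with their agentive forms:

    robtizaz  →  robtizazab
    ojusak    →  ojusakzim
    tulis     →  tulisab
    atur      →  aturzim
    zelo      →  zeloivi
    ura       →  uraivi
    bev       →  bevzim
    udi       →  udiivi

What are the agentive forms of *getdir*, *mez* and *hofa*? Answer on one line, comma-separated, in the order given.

Looking at the final sound of each stem: -ab when the stem ends in a sibilant (*robtizaz*, *tulis*); -zim when the stem ends in a non-sibilant consonant (*ojusak*, *atur*, *bev*); -ivi when the stem ends in a vowel (*zelo*, *ura*, *udi*).
*getdir*: final sound = /r/, a non-sibilant consonant → -zim → *getdirzim*.
The final sound of *mez* is /z/, which is a sibilant, so the suffix is -ab, giving *mezab*.
*hofa* — final sound /a/ (a vowel) → -ivi → *hofaivi*.

getdirzim, mezab, hofaivi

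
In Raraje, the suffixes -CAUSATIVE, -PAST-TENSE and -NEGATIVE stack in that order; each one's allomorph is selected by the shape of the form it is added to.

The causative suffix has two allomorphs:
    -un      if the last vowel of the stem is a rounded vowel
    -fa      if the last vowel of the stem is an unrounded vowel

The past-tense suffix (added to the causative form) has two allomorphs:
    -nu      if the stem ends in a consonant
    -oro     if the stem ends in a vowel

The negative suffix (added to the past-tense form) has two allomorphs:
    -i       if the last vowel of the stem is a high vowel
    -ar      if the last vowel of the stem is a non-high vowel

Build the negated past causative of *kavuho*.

kavuhounnui

The last vowel of *kavuho* is /o/, which is a rounded vowel, so the causative suffix is -un, giving *kavuhoun*.
The causative form *kavuhoun*: final sound = /n/, a consonant → -nu → *kavuhounnu*.
The past-tense form *kavuhounnu* — last vowel /u/ (a high vowel) → -i → *kavuhounnui*.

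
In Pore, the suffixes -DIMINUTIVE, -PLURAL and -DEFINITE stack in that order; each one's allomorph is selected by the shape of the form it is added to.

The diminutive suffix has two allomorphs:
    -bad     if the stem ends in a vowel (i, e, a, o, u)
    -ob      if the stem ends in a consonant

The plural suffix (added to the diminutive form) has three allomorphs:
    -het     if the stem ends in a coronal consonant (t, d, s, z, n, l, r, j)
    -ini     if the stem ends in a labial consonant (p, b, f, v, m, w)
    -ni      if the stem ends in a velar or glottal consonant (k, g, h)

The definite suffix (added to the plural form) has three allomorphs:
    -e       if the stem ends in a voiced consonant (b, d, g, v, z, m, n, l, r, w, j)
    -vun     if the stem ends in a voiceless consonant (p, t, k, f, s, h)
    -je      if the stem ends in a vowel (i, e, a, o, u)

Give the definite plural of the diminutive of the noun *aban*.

abanobinije

*aban*: final sound = /n/, a consonant → -ob → *abanob*.
The diminutive form *abanob* — final consonant /b/ (labial) → -ini → *abanobini*.
The plural form *abanobini* — final sound /i/ (a vowel) → -je → *abanobinije*.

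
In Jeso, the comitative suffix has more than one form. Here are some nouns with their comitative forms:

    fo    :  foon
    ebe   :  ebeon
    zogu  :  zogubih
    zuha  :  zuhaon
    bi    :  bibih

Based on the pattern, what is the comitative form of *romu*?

The suffix is conditioned by the last vowel: -bih when the last vowel of the stem is a high vowel (*zogu*, *bi*); -on when the last vowel of the stem is a non-high vowel (*fo*, *ebe*, *zuha*).
The last vowel of *romu* is /u/, which is a high vowel, so the suffix is -bih, giving *romubih*.

romubih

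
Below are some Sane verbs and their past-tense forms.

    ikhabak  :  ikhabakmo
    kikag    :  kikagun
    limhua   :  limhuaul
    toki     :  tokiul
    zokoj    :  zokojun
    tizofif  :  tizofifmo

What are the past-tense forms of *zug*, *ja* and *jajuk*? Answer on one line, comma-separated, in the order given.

Looking at the final sound of each stem: -mo when the stem ends in a voiceless consonant (*ikhabak*, *tizofif*); -un when the stem ends in a voiced consonant (*kikag*, *zokoj*); -ul when the stem ends in a vowel (*limhua*, *toki*).
The final sound of *zug* is /g/, which is a voiced consonant, so the suffix is -un, giving *zugun*.
Since the final sound of *ja* is /a/ (a vowel), it takes -ul, giving *jaul*.
*jajuk*: final sound = /k/, a voiceless consonant → -mo → *jajukmo*.

zugun, jaul, jajukmo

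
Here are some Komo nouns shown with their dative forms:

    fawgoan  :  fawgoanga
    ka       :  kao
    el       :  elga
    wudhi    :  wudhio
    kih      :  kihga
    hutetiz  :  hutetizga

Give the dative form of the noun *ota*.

otao

The suffix is conditioned by the final sound: -ga when the stem ends in a consonant (*fawgoan*, *el*, *kih*, *hutetiz*); -o when the stem ends in a vowel (*ka*, *wudhi*).
*ota* — final sound /a/ (a vowel) → -o → *otao*.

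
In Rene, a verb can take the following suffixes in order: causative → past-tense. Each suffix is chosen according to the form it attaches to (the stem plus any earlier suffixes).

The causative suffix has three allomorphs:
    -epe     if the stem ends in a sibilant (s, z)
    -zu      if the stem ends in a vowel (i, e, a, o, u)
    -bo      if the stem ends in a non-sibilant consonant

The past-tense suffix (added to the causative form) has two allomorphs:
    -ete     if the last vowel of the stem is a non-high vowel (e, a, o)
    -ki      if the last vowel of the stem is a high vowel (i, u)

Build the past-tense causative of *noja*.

nojazuki

*noja* — final sound /a/ (a vowel) → -zu → *nojazu*.
The causative form *nojazu* — last vowel /u/ (a high vowel) → -ki → *nojazuki*.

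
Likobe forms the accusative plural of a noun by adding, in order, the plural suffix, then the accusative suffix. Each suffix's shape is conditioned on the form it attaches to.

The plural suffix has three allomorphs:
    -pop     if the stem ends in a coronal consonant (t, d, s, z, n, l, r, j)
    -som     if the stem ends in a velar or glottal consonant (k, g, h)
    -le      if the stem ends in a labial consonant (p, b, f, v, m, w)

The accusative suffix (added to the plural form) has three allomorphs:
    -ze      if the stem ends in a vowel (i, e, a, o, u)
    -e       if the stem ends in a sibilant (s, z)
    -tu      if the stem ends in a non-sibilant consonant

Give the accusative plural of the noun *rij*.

The final consonant of *rij* is /j/, which is coronal, so the plural suffix is -pop, giving *rijpop*.
The plural form *rijpop* — final sound /p/ (a non-sibilant consonant) → -tu → *rijpoptu*.

rijpoptu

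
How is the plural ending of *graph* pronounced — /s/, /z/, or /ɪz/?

The stem *graph* ends in a voiceless non-sibilant consonant.
The plural suffix surfaces as /ɪz/ after sibilants, /s/ after other voiceless consonants, and /z/ after other voiced sounds.
So the plural -s on *graph* is pronounced /s/.

/s/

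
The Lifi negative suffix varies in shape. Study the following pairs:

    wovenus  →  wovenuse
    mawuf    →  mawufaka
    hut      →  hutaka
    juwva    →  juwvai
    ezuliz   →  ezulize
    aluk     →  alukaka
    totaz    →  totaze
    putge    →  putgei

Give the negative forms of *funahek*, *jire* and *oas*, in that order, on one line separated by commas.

The suffix is conditioned by the final sound: -e when the stem ends in a sibilant (*wovenus*, *ezuliz*, *totaz*); -aka when the stem ends in a non-sibilant consonant (*mawuf*, *hut*, *aluk*); -i when the stem ends in a vowel (*juwva*, *putge*).
*funahek*: final sound = /k/, a non-sibilant consonant → -aka → *funahekaka*.
*jire* — final sound /e/ (a vowel) → -i → *jirei*.
Since the final sound of *oas* is /s/ (a sibilant), it takes -e, giving *oase*.

funahekaka, jirei, oase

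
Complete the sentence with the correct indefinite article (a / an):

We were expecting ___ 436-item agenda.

The indefinite article is chosen by the initial *sound* of the following word, not its spelling.
The number *436* is spoken "four hundred …", beginning with /fɔr/ — a consonant sound.
So the article is *a*: We were expecting a 436-item agenda.

a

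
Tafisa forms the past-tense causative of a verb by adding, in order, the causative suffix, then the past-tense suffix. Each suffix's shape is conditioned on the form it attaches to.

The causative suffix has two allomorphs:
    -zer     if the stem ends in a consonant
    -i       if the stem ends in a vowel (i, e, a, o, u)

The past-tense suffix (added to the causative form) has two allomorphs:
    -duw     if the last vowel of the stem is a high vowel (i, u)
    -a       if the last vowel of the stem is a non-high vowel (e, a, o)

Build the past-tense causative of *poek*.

poekzera

The final sound of *poek* is /k/, which is a consonant, so the causative suffix is -zer, giving *poekzer*.
The causative form *poekzer* — last vowel /e/ (a non-high vowel) → -a → *poekzera*.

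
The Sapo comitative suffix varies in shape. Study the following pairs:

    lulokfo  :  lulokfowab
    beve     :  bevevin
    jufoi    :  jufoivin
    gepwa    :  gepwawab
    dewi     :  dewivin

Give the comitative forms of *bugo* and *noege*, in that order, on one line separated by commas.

The pattern is front/back vowel harmony: -vin when the last vowel of the stem is a front vowel (*beve*, *jufoi*, *dewi*); -wab when the last vowel of the stem is a back vowel (*lulokfo*, *gepwa*).
*bugo* — last vowel /o/ (a back vowel) → -wab → *bugowab*.
Since the last vowel of *noege* is /e/ (a front vowel), it takes -vin, giving *noegevin*.

bugowab, noegevin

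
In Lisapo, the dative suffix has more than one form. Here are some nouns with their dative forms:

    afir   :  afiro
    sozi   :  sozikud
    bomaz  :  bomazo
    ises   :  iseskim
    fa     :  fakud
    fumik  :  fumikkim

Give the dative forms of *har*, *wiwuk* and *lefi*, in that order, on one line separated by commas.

haro, wiwukkim, lefikud

The alternation tracks the final sound of the stem — -kim when the stem ends in a voiceless consonant (*ises*, *fumik*); -o when the stem ends in a voiced consonant (*afir*, *bomaz*); -kud when the stem ends in a vowel (*sozi*, *fa*).
*har* — final sound /r/ (a voiced consonant) → -o → *haro*.
Since the final sound of *wiwuk* is /k/ (a voiceless consonant), it takes -kim, giving *wiwukkim*.
The final sound of *lefi* is /i/, which is a vowel, so the suffix is -kud, giving *lefikud*.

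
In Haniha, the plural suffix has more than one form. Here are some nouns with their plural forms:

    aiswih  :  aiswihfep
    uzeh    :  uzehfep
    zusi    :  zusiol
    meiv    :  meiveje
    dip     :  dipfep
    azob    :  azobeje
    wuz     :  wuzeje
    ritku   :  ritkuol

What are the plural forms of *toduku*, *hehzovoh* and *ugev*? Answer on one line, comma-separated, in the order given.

Looking at the final sound of each stem: -fep when the stem ends in a voiceless consonant (*aiswih*, *uzeh*, *dip*); -eje when the stem ends in a voiced consonant (*meiv*, *azob*, *wuz*); -ol when the stem ends in a vowel (*zusi*, *ritku*).
*toduku*: final sound = /u/, a vowel → -ol → *todukuol*.
*hehzovoh*: final sound = /h/, a voiceless consonant → -fep → *hehzovohfep*.
The final sound of *ugev* is /v/, which is a voiced consonant, so the suffix is -eje, giving *ugeveje*.

todukuol, hehzovohfep, ugeveje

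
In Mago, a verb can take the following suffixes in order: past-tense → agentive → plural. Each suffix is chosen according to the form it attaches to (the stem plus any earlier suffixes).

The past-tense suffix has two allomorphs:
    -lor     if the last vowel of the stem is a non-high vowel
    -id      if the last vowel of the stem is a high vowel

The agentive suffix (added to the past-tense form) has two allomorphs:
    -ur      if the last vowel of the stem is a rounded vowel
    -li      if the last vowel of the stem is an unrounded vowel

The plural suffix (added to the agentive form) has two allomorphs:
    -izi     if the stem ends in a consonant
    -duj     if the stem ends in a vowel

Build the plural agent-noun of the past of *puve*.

puvelorurizi

The last vowel of *puve* is /e/, which is a non-high vowel, so the past-tense suffix is -lor, giving *puvelor*.
The past-tense form *puvelor* — last vowel /o/ (a rounded vowel) → -ur → *puvelorur*.
Since the final sound of the agentive form *puvelorur* is /r/ (a consonant), it takes -izi, giving *puvelorurizi*.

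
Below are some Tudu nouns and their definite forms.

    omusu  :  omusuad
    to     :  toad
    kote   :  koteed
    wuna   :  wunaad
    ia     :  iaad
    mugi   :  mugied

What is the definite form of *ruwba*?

ruwbaad

The pattern is front/back vowel harmony: -ed when the last vowel of the stem is a front vowel (*kote*, *mugi*); -ad when the last vowel of the stem is a back vowel (*omusu*, *to*, *wuna*, *ia*).
*ruwba* — last vowel /a/ (a back vowel) → -ad → *ruwbaad*.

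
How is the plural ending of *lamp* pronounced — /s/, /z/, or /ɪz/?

/s/

The stem *lamp* ends in a voiceless non-sibilant consonant.
The plural suffix surfaces as /ɪz/ after sibilants, /s/ after other voiceless consonants, and /z/ after other voiced sounds.
So the plural -s on *lamp* is pronounced /s/.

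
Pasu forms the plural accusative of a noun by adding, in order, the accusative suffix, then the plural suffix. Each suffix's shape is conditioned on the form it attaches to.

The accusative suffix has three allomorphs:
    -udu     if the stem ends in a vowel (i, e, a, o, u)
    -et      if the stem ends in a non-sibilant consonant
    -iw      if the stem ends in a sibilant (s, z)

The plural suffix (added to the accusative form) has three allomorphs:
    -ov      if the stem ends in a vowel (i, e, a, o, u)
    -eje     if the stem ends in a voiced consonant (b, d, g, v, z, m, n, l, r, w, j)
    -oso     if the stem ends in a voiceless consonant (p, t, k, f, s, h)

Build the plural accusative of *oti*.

otiuduov

*oti*: final sound = /i/, a vowel → -udu → *otiudu*.
The final sound of the accusative form *otiudu* is /u/, which is a vowel, so the plural suffix is -ov, giving *otiuduov*.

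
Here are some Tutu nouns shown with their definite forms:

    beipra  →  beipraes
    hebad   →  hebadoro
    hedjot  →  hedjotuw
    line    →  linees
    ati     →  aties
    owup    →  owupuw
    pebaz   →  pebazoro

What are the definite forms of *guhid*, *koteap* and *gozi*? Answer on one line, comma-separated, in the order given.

guhidoro, koteapuw, gozies

The alternation tracks the final sound of the stem — -uw when the stem ends in a voiceless consonant (*hedjot*, *owup*); -oro when the stem ends in a voiced consonant (*hebad*, *pebaz*); -es when the stem ends in a vowel (*beipra*, *line*, *ati*).
*guhid* — final sound /d/ (a voiced consonant) → -oro → *guhidoro*.
*koteap*: final sound = /p/, a voiceless consonant → -uw → *koteapuw*.
The final sound of *gozi* is /i/, which is a vowel, so the suffix is -es, giving *gozies*.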